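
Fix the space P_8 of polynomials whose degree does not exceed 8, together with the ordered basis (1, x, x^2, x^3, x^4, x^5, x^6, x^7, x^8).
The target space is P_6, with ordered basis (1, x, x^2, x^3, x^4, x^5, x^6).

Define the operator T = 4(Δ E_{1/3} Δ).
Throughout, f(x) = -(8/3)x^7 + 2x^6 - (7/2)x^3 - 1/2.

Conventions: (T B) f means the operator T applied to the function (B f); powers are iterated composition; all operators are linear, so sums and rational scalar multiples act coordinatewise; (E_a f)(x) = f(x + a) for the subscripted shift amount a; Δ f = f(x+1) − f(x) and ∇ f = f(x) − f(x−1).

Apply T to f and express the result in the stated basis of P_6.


the image equals g(x) = -448x^5 - (8240/3)x^4 - (66880/9)x^3 - (291760/27)x^2 - (678740/81)x - 672544/243

Δ f = -(56/3)x^6 - 44x^5 - (190/3)x^4 - (160/3)x^3 - (73/2)x^2 - (103/6)x - 25/6
E_{1/3} Δ f = -(56/3)x^6 - (244/3)x^5 - (1510/9)x^4 - (16240/81)x^3 - (24593/162)x^2 - (34913/486)x - 73957/4374
Δ E_{1/3} Δ f = -112x^5 - (2060/3)x^4 - (16720/9)x^3 - (72940/27)x^2 - (169685/81)x - 168136/243
(4(Δ E_{1/3} Δ)) f = -448x^5 - (8240/3)x^4 - (66880/9)x^3 - (291760/27)x^2 - (678740/81)x - 672544/243


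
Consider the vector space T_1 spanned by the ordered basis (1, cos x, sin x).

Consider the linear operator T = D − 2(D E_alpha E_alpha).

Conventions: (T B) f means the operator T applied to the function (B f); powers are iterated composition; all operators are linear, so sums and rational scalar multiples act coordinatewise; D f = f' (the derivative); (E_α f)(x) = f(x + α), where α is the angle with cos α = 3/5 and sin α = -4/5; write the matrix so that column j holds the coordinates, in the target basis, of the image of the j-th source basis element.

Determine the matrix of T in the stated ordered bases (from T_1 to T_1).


the matrix is [[0, 0, 0]; [0, -48/25, 39/25]; [0, -39/25, -48/25]] (rows listed top to bottom)

image of 1: 0
image of cos x: -(48/25)cos x - (39/25)sin x
image of sin x: (39/25)cos x - (48/25)sin x
each image's coordinates form column j of the matrix


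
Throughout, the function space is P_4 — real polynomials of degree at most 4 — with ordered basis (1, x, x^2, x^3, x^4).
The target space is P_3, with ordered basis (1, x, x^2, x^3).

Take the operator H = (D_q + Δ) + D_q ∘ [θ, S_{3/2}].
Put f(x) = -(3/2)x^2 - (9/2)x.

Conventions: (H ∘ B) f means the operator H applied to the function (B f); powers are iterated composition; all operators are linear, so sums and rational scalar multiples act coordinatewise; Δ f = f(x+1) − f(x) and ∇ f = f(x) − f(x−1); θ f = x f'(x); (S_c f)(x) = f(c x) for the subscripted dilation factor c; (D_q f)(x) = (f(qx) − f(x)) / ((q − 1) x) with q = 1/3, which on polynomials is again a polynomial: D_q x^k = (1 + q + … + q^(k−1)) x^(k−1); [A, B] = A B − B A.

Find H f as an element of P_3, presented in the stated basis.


D_q f = -2x - 9/2
Δ f = -3x - 6
(D_q + Δ) f = -5x - 21/2
S_{3/2} f = -(27/8)x^2 - (27/4)x
θ S_{3/2} f = -(27/4)x^2 - (27/4)x
θ f = -3x^2 - (9/2)x
S_{3/2} θ f = -(27/4)x^2 - (27/4)x
[θ, S_{3/2}] f = 0
D_q [θ, S_{3/2}] f = 0
((D_q + Δ) + D_q ∘ [θ, S_{3/2}]) f = -5x - 21/2

the result is g(x) = -5x - 21/2


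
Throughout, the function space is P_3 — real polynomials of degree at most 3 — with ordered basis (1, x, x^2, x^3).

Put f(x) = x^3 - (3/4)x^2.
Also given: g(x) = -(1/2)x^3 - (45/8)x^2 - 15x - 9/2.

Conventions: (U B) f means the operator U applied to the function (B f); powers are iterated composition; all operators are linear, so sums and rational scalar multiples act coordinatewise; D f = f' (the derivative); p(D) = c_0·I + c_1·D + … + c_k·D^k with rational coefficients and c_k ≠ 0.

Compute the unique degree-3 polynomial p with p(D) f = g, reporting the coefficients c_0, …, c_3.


D^0 f = x^3 - (3/4)x^2
D^1 f = 3x^2 - (3/2)x
D^2 f = 6x - 3/2
D^3 f = 6
matching coefficients of g against c_0 f + c_1 Df + … from the top degree down determines the c_i
solution: c_0 = -1/2, c_1 = -2, c_2 = -3, c_3 = -3/2

c_0 = -1/2, c_1 = -2, c_2 = -3, c_3 = -3/2


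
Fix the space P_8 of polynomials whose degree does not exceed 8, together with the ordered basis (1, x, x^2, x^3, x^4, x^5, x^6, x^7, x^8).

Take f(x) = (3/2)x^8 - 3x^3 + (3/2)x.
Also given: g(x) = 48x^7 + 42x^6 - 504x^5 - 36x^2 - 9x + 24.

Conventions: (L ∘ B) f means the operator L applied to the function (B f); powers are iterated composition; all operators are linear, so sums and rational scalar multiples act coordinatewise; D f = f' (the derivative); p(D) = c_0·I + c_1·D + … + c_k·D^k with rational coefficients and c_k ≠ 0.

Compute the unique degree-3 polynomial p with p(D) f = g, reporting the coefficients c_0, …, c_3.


D^0 f = (3/2)x^8 - 3x^3 + (3/2)x
D^1 f = 12x^7 - 9x^2 + 3/2
D^2 f = 84x^6 - 18x
D^3 f = 504x^5 - 18
matching coefficients of g against c_0 f + c_1 Df + … from the top degree down determines the c_i
solution: c_0 = 0, c_1 = 4, c_2 = 1/2, c_3 = -1

c_0 = 0, c_1 = 4, c_2 = 1/2, c_3 = -1


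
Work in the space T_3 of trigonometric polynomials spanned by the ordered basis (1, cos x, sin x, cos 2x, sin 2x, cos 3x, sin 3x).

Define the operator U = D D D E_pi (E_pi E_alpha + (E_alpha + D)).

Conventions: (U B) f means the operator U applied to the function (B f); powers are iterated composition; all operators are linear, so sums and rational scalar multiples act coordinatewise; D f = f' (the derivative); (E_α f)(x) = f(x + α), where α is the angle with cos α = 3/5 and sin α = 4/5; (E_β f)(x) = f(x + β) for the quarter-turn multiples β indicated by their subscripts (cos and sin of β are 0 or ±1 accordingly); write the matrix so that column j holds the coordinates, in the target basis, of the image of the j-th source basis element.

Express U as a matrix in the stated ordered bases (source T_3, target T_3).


the matrix is [[0, 0, 0, 0, 0, 0, 0]; [0, -1, 0, 0, 0, 0, 0]; [0, 0, -1, 0, 0, 0, 0]; [0, 0, 0, 784/25, 112/25, 0, 0]; [0, 0, 0, -112/25, 784/25, 0, 0]; [0, 0, 0, 0, 0, -81, 0]; [0, 0, 0, 0, 0, 0, -81]] (rows listed top to bottom)

image of 1: 0
image of cos x: -cos x
image of sin x: -sin x
image of cos 2x: (784/25)cos 2x - (112/25)sin 2x
image of sin 2x: (112/25)cos 2x + (784/25)sin 2x
image of cos 3x: -81cos 3x
image of sin 3x: -81sin 3x
each image's coordinates form column j of the matrix


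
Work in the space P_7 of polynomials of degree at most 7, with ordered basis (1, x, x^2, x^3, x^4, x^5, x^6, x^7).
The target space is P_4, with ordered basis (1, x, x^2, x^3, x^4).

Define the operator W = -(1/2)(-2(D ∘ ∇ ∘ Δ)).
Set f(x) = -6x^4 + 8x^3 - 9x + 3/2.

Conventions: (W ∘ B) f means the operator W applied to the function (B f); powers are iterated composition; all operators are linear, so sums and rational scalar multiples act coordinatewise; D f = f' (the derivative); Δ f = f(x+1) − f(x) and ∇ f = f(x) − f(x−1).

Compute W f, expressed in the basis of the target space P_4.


Δ f = -24x^3 - 12x^2 - 7
∇ Δ f = -72x^2 + 48x - 12
D ∇ Δ f = -144x + 48
(-2(D ∘ ∇ ∘ Δ)) f = 288x - 96
(-(1/2)(-2(D ∘ ∇ ∘ Δ))) f = -144x + 48

g(x) = -144x + 48


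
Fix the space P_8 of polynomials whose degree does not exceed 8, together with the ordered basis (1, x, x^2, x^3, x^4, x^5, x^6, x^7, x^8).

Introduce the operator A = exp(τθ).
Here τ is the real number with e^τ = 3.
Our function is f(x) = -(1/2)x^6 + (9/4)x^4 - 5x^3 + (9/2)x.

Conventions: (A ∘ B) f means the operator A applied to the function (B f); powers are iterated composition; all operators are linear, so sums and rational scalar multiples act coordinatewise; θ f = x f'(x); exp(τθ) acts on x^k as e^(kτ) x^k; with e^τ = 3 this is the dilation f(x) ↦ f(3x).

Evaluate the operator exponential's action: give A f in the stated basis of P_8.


exp(τθ) x^k = e^(kτ) x^k; with e^τ = 3 this sends x^k to 3^k x^k
x ↦ 3 x
x^3 ↦ 27 x^3
x^4 ↦ 81 x^4
x^6 ↦ 729 x^6
applying this coordinatewise to f: exp(τθ) f = -(729/2)x^6 + (729/4)x^4 - 135x^3 + (27/2)x

the result is g(x) = -(729/2)x^6 + (729/4)x^4 - 135x^3 + (27/2)x


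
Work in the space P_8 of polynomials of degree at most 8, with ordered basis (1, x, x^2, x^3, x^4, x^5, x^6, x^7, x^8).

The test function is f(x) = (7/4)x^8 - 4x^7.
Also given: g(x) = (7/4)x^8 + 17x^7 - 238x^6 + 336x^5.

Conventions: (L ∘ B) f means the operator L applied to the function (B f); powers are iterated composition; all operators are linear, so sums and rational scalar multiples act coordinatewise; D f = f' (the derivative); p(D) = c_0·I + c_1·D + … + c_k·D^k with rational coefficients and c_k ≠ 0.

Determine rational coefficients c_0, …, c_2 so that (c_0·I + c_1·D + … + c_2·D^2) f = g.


D^0 f = (7/4)x^8 - 4x^7
D^1 f = 14x^7 - 28x^6
D^2 f = 98x^6 - 168x^5
matching coefficients of g against c_0 f + c_1 Df + … from the top degree down determines the c_i
solution: c_0 = 1, c_1 = 3/2, c_2 = -2

c_0 = 1, c_1 = 3/2, c_2 = -2


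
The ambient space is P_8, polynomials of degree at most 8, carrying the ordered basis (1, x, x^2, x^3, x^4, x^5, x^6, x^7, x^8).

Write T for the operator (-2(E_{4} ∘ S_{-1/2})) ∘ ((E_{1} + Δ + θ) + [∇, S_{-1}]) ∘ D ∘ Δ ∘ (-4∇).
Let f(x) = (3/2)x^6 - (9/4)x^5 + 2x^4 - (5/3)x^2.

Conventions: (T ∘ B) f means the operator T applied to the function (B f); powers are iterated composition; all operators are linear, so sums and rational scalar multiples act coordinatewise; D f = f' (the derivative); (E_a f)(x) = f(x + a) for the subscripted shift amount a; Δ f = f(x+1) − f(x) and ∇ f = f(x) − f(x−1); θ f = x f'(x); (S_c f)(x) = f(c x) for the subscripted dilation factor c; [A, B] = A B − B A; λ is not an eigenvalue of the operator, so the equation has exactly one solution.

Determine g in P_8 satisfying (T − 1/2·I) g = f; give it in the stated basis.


the result is g(x) = -3x^6 + (9/2)x^5 - 4x^4 + 2880x^3 + (113410/3)x^2 + 168576x + 539664

write g with unknown coordinates in the stated basis and equate coefficients in (T − 1/2·I) g = f
solving from the highest basis element down gives g = -3x^6 + (9/2)x^5 - 4x^4 + 2880x^3 + (113410/3)x^2 + 168576x + 539664
check: T g = 1440x^3 + 18900x^2 + 84288x + 269832
so T g − 1/2·g = (3/2)x^6 - (9/4)x^5 + 2x^4 - (5/3)x^2 = f ✓


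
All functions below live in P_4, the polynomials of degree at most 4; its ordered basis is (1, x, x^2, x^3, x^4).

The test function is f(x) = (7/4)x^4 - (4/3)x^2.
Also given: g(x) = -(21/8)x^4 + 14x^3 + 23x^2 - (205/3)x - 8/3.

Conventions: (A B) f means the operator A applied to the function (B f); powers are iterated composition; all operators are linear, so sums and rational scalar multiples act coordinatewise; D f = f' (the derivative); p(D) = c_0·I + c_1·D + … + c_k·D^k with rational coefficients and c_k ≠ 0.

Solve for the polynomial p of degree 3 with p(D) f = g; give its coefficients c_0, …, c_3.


c_0 = -3/2, c_1 = 2, c_2 = 1, c_3 = -3/2

D^0 f = (7/4)x^4 - (4/3)x^2
D^1 f = 7x^3 - (8/3)x
D^2 f = 21x^2 - 8/3
D^3 f = 42x
matching coefficients of g against c_0 f + c_1 Df + … from the top degree down determines the c_i
solution: c_0 = -3/2, c_1 = 2, c_2 = 1, c_3 = -3/2


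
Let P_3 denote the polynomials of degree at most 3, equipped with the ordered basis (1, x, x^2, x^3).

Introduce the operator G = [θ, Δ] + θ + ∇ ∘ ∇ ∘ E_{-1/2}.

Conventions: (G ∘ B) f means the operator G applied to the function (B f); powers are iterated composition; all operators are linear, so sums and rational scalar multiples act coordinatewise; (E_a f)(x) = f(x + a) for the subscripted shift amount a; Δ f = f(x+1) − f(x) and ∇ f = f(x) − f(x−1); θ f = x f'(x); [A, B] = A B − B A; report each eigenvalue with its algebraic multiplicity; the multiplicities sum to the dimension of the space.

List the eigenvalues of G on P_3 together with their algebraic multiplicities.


image of 1: 0
image of x: x - 1
image of x^2: 2x^2 - 2x
image of x^3: 3x^3 - 3x^2 - 12
the matrix is upper triangular; its diagonal is (0, 1, 2, 3)
for a triangular matrix the eigenvalues are the diagonal entries, with algebraic multiplicity their repetition count

λ = 0 (multiplicity 1), λ = 1 (multiplicity 1), λ = 2 (multiplicity 1), λ = 3 (multiplicity 1)


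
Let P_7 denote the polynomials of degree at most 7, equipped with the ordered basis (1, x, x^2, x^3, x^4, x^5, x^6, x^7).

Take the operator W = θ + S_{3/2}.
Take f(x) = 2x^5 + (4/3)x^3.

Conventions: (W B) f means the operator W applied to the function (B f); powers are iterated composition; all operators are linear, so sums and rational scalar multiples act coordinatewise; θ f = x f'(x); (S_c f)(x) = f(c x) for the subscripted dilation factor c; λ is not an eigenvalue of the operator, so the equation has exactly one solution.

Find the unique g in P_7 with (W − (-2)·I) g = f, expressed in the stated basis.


write g with unknown coordinates in the stated basis and equate coefficients in (W − (-2)·I) g = f
solving from the highest basis element down gives g = (64/467)x^5 + (32/201)x^3
check: W g = (806/467)x^5 + (68/67)x^3
so W g − (-2)·g = 2x^5 + (4/3)x^3 = f ✓

g(x) = (64/467)x^5 + (32/201)x^3


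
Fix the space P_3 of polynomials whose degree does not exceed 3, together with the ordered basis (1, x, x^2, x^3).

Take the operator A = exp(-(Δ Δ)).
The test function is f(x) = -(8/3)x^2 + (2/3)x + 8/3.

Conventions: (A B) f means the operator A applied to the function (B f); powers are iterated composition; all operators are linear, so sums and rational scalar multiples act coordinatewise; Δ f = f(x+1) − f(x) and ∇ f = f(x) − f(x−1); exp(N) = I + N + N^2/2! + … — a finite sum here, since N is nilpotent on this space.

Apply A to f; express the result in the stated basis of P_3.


order-1 term: 16/3
the series for exp(-(Δ Δ)) f terminates at order 1
exp(-(Δ Δ)) f = -(8/3)x^2 + (2/3)x + 8

the image equals g(x) = -(8/3)x^2 + (2/3)x + 8


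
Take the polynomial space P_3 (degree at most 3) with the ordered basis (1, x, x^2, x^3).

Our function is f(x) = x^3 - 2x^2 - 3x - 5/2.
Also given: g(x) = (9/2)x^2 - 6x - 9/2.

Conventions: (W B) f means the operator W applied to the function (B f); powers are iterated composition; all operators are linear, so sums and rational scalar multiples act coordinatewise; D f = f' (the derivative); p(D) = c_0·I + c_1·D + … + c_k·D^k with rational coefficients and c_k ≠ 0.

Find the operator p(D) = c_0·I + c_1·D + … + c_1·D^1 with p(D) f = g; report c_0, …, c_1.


c_0 = 0, c_1 = 3/2

D^0 f = x^3 - 2x^2 - 3x - 5/2
D^1 f = 3x^2 - 4x - 3
matching coefficients of g against c_0 f + c_1 Df + … from the top degree down determines the c_i
solution: c_0 = 0, c_1 = 3/2


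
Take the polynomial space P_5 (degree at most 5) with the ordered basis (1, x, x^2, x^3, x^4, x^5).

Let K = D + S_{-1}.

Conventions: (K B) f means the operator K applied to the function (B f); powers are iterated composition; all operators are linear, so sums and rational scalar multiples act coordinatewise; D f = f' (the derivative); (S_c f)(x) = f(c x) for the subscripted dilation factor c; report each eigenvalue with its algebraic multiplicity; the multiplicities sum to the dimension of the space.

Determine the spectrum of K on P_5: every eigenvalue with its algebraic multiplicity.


image of 1: 1
image of x: -x + 1
image of x^2: x^2 + 2x
image of x^3: -x^3 + 3x^2
image of x^4: x^4 + 4x^3
image of x^5: -x^5 + 5x^4
the matrix is upper triangular; its diagonal is (1, -1, 1, -1, 1, -1)
for a triangular matrix the eigenvalues are the diagonal entries, with algebraic multiplicity their repetition count

λ = -1 (multiplicity 3), λ = 1 (multiplicity 3)


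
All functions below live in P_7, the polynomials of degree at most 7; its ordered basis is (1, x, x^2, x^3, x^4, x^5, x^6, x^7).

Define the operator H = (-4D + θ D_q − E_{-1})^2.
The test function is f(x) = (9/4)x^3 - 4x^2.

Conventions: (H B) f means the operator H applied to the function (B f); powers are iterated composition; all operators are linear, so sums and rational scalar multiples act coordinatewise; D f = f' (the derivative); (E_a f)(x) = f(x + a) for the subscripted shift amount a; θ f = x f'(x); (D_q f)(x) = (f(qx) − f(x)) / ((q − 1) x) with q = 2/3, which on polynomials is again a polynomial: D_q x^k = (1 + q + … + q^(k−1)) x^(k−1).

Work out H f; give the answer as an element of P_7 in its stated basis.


D f = (27/4)x^2 - 8x
(-4D) f = -27x^2 + 32x
D_q f = (19/4)x^2 - (20/3)x
θ D_q f = (19/2)x^2 - (20/3)x
E_{-1} f = (9/4)x^3 - (43/4)x^2 + (59/4)x - 25/4
(-E_{-1}) f = -(9/4)x^3 + (43/4)x^2 - (59/4)x + 25/4
(-4D + θ D_q − E_{-1}) f = -(9/4)x^3 - (27/4)x^2 + (127/12)x + 25/4
D (-4D + θ D_q − E_{-1}) f = -(27/4)x^2 - (27/2)x + 127/12
(-4D) (-4D + θ D_q − E_{-1}) f = 27x^2 + 54x - 127/3
D_q (-4D + θ D_q − E_{-1}) f = -(19/4)x^2 - (45/4)x + 127/12
θ D_q (-4D + θ D_q − E_{-1}) f = -(19/2)x^2 - (45/4)x
E_{-1} (-4D + θ D_q − E_{-1}) f = -(9/4)x^3 + (52/3)x - 53/6
(-E_{-1}) (-4D + θ D_q − E_{-1}) f = (9/4)x^3 - (52/3)x + 53/6
(-4D + θ D_q − E_{-1}) (-4D + θ D_q − E_{-1}) f = (9/4)x^3 + (35/2)x^2 + (305/12)x - 67/2

the image equals g(x) = (9/4)x^3 + (35/2)x^2 + (305/12)x - 67/2


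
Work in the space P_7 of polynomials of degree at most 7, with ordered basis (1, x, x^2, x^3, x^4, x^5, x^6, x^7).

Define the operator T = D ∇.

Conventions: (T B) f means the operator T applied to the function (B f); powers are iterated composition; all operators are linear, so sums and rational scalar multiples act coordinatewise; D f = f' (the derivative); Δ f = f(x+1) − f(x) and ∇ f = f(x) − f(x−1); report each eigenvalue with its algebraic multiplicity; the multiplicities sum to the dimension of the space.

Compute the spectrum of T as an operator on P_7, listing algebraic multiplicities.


image of 1: 0
image of x: 0
image of x^2: 2
image of x^3: 6x - 3
image of x^4: 12x^2 - 12x + 4
image of x^5: 20x^3 - 30x^2 + 20x - 5
image of x^6: 30x^4 - 60x^3 + 60x^2 - 30x + 6
image of x^7: 42x^5 - 105x^4 + 140x^3 - 105x^2 + 42x - 7
the matrix is upper triangular; its diagonal is (0, 0, 0, 0, 0, 0, 0, 0)
for a triangular matrix the eigenvalues are the diagonal entries, with algebraic multiplicity their repetition count

λ = 0 (multiplicity 8)


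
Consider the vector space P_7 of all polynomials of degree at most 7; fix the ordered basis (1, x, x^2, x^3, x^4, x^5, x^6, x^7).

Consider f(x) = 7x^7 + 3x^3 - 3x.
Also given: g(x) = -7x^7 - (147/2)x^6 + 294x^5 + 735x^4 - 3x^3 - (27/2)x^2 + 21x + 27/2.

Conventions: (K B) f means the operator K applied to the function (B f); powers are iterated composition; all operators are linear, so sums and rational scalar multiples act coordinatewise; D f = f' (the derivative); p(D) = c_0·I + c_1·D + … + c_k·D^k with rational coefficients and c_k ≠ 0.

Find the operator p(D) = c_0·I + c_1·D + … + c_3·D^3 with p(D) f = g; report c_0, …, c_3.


D^0 f = 7x^7 + 3x^3 - 3x
D^1 f = 49x^6 + 9x^2 - 3
D^2 f = 294x^5 + 18x
D^3 f = 1470x^4 + 18
matching coefficients of g against c_0 f + c_1 Df + … from the top degree down determines the c_i
solution: c_0 = -1, c_1 = -3/2, c_2 = 1, c_3 = 1/2

c_0 = -1, c_1 = -3/2, c_2 = 1, c_3 = 1/2


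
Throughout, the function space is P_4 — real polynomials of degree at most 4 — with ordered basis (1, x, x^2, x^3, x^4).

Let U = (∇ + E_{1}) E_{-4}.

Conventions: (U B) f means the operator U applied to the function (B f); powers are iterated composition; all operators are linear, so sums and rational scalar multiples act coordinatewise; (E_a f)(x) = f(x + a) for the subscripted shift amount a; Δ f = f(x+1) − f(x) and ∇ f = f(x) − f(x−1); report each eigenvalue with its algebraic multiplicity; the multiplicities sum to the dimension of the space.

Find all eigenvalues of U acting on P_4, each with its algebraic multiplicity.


image of 1: 1
image of x: x - 2
image of x^2: x^2 - 4x
image of x^3: x^3 - 6x^2 + 34
image of x^4: x^4 - 8x^3 + 136x - 288
the matrix is upper triangular; its diagonal is (1, 1, 1, 1, 1)
for a triangular matrix the eigenvalues are the diagonal entries, with algebraic multiplicity their repetition count

λ = 1 (multiplicity 5)


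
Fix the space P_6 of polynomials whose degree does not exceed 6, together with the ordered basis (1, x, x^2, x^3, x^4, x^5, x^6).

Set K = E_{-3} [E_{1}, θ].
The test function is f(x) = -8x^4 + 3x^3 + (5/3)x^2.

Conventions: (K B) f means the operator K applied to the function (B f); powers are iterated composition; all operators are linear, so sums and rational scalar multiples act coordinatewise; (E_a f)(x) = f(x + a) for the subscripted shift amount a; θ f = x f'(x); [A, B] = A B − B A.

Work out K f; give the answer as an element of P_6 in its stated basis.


the image equals g(x) = -32x^3 + 201x^2 - (1250/3)x + 856/3

θ f = -32x^4 + 9x^3 + (10/3)x^2
E_{1} θ f = -32x^4 - 119x^3 - (485/3)x^2 - (283/3)x - 59/3
E_{1} f = -8x^4 - 29x^3 - (112/3)x^2 - (59/3)x - 10/3
θ E_{1} f = -32x^4 - 87x^3 - (224/3)x^2 - (59/3)x
[E_{1}, θ] f = -32x^3 - 87x^2 - (224/3)x - 59/3
E_{-3} [E_{1}, θ] f = -32x^3 + 201x^2 - (1250/3)x + 856/3


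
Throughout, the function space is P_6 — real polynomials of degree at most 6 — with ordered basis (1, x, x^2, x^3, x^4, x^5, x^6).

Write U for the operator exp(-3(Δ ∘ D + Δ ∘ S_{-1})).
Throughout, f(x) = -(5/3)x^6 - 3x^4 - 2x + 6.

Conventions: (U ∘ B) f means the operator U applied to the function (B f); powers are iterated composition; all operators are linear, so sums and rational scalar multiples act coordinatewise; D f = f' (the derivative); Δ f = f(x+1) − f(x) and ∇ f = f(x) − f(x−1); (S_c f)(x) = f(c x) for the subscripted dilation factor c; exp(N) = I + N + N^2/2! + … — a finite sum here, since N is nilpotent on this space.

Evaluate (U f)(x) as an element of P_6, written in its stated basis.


order-1 term: 30x^5 + 225x^4 + 436x^3 + 537x^2 + 324x + 74
order-2 term: 225x^4 - 1800x^3 - 5013x^2 - 9648x - 5106
order-3 term: -900x^3 - 9450x^2 + 11826x + 7866
order-4 term: -2025x^2 + 16200x + 31482
order-5 term: 2430x + 13365
order-6 term: 1215
the series for exp(-3(Δ ∘ D + Δ ∘ S_{-1})) f terminates at order 6
exp(-3(Δ ∘ D + Δ ∘ S_{-1})) f = -(5/3)x^6 + 30x^5 + 447x^4 - 2264x^3 - 15951x^2 + 21130x + 48902

the result is g(x) = -(5/3)x^6 + 30x^5 + 447x^4 - 2264x^3 - 15951x^2 + 21130x + 48902


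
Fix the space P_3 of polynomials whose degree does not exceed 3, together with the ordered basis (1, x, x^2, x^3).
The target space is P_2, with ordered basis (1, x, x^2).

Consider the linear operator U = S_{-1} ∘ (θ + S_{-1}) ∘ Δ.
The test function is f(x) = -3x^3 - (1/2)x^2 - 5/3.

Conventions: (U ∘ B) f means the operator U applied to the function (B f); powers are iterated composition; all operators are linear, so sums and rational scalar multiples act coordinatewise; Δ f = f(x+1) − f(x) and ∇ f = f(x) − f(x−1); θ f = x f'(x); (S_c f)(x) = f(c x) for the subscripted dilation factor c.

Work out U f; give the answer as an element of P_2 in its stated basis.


Δ f = -9x^2 - 10x - 7/2
θ Δ f = -18x^2 - 10x
S_{-1} Δ f = -9x^2 + 10x - 7/2
(θ + S_{-1}) Δ f = -27x^2 - 7/2
S_{-1} (θ + S_{-1}) Δ f = -27x^2 - 7/2

the image equals g(x) = -27x^2 - 7/2


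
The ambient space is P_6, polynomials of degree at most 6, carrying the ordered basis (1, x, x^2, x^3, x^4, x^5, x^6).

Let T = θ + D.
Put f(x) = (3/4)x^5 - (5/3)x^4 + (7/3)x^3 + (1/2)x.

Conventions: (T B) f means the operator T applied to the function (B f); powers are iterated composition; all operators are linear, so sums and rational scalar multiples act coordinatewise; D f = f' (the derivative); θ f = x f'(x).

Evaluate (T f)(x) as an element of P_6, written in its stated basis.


the result is g(x) = (15/4)x^5 - (35/12)x^4 + (1/3)x^3 + 7x^2 + (1/2)x + 1/2

θ f = (15/4)x^5 - (20/3)x^4 + 7x^3 + (1/2)x
D f = (15/4)x^4 - (20/3)x^3 + 7x^2 + 1/2
(θ + D) f = (15/4)x^5 - (35/12)x^4 + (1/3)x^3 + 7x^2 + (1/2)x + 1/2


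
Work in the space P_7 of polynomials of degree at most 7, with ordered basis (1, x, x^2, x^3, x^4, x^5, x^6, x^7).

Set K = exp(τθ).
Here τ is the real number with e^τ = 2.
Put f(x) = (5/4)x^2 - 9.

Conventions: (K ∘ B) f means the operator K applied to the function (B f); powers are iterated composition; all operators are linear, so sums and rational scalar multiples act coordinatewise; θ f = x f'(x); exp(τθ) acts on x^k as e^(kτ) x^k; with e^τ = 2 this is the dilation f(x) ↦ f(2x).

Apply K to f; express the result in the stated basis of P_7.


g(x) = 5x^2 - 9

exp(τθ) x^k = e^(kτ) x^k; with e^τ = 2 this sends x^k to 2^k x^k
x^2 ↦ 4 x^2
applying this coordinatewise to f: exp(τθ) f = 5x^2 - 9


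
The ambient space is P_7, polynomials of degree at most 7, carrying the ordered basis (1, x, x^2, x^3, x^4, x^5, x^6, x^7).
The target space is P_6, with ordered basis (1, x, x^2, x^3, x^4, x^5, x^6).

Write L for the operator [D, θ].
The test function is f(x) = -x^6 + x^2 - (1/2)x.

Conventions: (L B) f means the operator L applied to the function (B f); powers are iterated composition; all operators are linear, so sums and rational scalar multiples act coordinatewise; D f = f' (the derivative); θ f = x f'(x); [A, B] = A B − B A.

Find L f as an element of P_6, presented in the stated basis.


θ f = -6x^6 + 2x^2 - (1/2)x
D θ f = -36x^5 + 4x - 1/2
D f = -6x^5 + 2x - 1/2
θ D f = -30x^5 + 2x
[D, θ] f = -6x^5 + 2x - 1/2

the result is g(x) = -6x^5 + 2x - 1/2


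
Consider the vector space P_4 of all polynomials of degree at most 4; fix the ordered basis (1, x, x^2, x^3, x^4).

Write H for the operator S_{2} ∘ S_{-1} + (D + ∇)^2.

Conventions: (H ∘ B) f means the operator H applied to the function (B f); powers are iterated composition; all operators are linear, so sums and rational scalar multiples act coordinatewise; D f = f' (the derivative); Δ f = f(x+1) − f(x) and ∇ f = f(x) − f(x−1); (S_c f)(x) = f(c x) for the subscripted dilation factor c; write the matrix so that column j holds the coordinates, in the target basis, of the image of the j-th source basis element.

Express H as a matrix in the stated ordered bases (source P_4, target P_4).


image of 1: 1
image of x: -2x
image of x^2: 4x^2 + 8
image of x^3: -8x^3 + 24x - 12
image of x^4: 16x^4 + 48x^2 - 48x + 22
each image's coordinates form column j of the matrix

the matrix is [[1, 0, 8, -12, 22]; [0, -2, 0, 24, -48]; [0, 0, 4, 0, 48]; [0, 0, 0, -8, 0]; [0, 0, 0, 0, 16]] (rows listed top to bottom)


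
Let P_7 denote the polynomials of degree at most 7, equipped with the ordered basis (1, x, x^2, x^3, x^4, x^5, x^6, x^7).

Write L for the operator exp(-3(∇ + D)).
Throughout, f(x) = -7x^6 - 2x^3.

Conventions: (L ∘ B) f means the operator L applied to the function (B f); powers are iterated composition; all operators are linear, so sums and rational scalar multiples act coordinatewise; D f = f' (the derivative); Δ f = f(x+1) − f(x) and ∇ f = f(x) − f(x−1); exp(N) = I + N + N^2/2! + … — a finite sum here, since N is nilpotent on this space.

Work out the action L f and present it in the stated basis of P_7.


order-1 term: 252x^5 - 315x^4 + 420x^3 - 279x^2 + 108x - 15
order-2 term: -3780x^4 + 7560x^3 - 10395x^2 + 7344x - 2223
order-3 term: 30240x^3 - 68040x^2 + 79380x - 36423
order-4 term: -136080x^2 + 272160x - 192780
order-5 term: 326592x - 408240
order-6 term: -326592
the series for exp(-3(∇ + D)) f terminates at order 6
exp(-3(∇ + D)) f = -7x^6 + 252x^5 - 4095x^4 + 38218x^3 - 214794x^2 + 685584x - 966273

the image equals g(x) = -7x^6 + 252x^5 - 4095x^4 + 38218x^3 - 214794x^2 + 685584x - 966273


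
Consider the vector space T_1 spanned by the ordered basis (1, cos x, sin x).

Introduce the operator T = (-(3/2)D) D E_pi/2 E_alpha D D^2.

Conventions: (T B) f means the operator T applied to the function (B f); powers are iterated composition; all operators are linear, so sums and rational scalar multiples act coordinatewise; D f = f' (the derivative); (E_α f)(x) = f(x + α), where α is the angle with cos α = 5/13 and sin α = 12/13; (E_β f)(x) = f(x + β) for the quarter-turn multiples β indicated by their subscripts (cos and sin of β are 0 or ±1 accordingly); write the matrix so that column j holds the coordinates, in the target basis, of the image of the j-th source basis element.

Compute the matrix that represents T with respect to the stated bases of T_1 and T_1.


image of 1: 0
image of cos x: (15/26)cos x - (18/13)sin x
image of sin x: (18/13)cos x + (15/26)sin x
each image's coordinates form column j of the matrix

the matrix is [[0, 0, 0]; [0, 15/26, 18/13]; [0, -18/13, 15/26]] (rows listed top to bottom)


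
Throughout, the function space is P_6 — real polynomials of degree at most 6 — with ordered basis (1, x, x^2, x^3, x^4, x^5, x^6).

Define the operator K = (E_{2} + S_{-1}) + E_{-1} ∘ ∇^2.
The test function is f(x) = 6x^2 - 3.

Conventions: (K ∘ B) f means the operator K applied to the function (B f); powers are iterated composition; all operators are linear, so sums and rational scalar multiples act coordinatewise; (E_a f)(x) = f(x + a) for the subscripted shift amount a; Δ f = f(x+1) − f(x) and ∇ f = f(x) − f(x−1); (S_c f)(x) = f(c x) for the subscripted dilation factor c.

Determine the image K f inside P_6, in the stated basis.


E_{2} f = 6x^2 + 24x + 21
S_{-1} f = 6x^2 - 3
(E_{2} + S_{-1}) f = 12x^2 + 24x + 18
∇ f = 12x - 6
∇ ∇ f = 12
E_{-1} ∇^2 f = 12
((E_{2} + S_{-1}) + E_{-1} ∘ ∇^2) f = 12x^2 + 24x + 30

the image equals g(x) = 12x^2 + 24x + 30


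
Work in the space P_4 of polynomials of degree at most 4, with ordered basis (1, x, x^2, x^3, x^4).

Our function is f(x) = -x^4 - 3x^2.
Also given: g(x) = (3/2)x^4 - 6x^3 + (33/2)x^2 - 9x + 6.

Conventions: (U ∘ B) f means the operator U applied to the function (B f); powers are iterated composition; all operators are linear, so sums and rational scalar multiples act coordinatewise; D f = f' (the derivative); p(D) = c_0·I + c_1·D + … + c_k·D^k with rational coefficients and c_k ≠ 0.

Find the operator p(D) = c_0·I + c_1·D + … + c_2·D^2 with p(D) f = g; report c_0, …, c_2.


D^0 f = -x^4 - 3x^2
D^1 f = -4x^3 - 6x
D^2 f = -12x^2 - 6
matching coefficients of g against c_0 f + c_1 Df + … from the top degree down determines the c_i
solution: c_0 = -3/2, c_1 = 3/2, c_2 = -1

c_0 = -3/2, c_1 = 3/2, c_2 = -1


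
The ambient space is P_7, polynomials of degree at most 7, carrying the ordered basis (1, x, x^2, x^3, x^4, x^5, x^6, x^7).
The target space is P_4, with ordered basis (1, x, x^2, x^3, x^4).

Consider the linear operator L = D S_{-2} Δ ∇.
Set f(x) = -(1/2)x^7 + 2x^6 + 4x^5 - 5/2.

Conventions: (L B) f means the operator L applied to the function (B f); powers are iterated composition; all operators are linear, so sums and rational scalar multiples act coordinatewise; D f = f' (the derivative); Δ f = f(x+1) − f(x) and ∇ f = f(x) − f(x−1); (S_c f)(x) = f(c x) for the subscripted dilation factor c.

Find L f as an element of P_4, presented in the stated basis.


the image equals g(x) = 3360x^4 + 3840x^3 - 1080x^2 + 480x - 66

∇ f = -(7/2)x^6 + (45/2)x^5 - (55/2)x^4 + (35/2)x^3 - (1/2)x^2 - (9/2)x + 3/2
Δ ∇ f = -21x^5 + 60x^4 + 45x^3 + 60x^2 + 33x + 4
S_{-2} Δ ∇ f = 672x^5 + 960x^4 - 360x^3 + 240x^2 - 66x + 4
D (S_{-2} Δ ∇) f = 3360x^4 + 3840x^3 - 1080x^2 + 480x - 66


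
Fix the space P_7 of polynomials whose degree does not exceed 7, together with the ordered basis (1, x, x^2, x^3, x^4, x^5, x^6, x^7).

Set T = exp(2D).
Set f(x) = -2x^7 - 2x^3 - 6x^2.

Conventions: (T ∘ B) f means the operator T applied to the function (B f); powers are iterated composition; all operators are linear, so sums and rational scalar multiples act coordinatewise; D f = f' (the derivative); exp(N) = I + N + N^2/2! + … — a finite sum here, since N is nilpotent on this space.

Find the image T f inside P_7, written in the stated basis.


g(x) = -2x^7 - 28x^6 - 168x^5 - 560x^4 - 1122x^3 - 1362x^2 - 944x - 296

order-1 term: -28x^6 - 12x^2 - 24x
order-2 term: -168x^5 - 24x - 24
order-3 term: -560x^4 - 16
order-4 term: -1120x^3
order-5 term: -1344x^2
order-6 term: -896x
order-7 term: -256
the series for exp(2D) f terminates at order 7
exp(2D) f = -2x^7 - 28x^6 - 168x^5 - 560x^4 - 1122x^3 - 1362x^2 - 944x - 296


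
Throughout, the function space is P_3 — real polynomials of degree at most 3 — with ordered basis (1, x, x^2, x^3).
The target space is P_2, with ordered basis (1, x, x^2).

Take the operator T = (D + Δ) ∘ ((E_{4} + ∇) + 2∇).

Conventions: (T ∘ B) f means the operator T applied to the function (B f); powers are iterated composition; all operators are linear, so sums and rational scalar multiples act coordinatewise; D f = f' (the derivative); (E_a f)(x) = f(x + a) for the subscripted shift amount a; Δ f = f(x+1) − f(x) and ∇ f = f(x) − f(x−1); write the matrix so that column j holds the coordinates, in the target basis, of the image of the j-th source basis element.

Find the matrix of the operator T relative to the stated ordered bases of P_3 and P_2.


the matrix is [[0, 2, 29, 100]; [0, 0, 4, 87]; [0, 0, 0, 6]] (rows listed top to bottom)

image of 1: 0
image of x: 2
image of x^2: 4x + 29
image of x^3: 6x^2 + 87x + 100
each image's coordinates form column j of the matrix


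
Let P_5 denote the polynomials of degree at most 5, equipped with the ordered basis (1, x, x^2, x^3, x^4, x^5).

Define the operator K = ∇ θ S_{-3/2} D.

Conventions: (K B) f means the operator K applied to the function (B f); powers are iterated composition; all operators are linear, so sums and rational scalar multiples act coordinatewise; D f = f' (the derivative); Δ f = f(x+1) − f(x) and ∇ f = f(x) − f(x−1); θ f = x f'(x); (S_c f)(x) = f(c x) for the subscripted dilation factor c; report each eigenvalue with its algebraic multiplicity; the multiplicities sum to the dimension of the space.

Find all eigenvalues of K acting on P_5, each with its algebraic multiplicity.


image of 1: 0
image of x: 0
image of x^2: -3
image of x^3: 27x - 27/2
image of x^4: -(243/2)x^2 + (243/2)x - 81/2
image of x^5: 405x^3 - (1215/2)x^2 + 405x - 405/4
the matrix is upper triangular; its diagonal is (0, 0, 0, 0, 0, 0)
for a triangular matrix the eigenvalues are the diagonal entries, with algebraic multiplicity their repetition count

λ = 0 (multiplicity 6)


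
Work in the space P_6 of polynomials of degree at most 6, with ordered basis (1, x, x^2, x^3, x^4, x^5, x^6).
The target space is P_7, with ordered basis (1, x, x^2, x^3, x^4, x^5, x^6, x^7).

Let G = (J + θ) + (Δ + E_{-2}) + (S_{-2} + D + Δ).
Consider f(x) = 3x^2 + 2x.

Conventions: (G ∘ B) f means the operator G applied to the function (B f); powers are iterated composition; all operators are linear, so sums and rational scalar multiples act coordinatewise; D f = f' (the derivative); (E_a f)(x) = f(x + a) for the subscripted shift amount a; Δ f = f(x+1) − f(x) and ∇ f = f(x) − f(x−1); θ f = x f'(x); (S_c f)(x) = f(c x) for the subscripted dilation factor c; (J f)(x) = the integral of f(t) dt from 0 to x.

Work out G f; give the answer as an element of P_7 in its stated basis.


the image equals g(x) = x^3 + 22x^2 + 6x + 20

J f = x^3 + x^2
θ f = 6x^2 + 2x
(J + θ) f = x^3 + 7x^2 + 2x
Δ f = 6x + 5
E_{-2} f = 3x^2 - 10x + 8
(Δ + E_{-2}) f = 3x^2 - 4x + 13
S_{-2} f = 12x^2 - 4x
D f = 6x + 2
Δ f = 6x + 5
(S_{-2} + D + Δ) f = 12x^2 + 8x + 7
((J + θ) + (Δ + E_{-2}) + (S_{-2} + D + Δ)) f = x^3 + 22x^2 + 6x + 20


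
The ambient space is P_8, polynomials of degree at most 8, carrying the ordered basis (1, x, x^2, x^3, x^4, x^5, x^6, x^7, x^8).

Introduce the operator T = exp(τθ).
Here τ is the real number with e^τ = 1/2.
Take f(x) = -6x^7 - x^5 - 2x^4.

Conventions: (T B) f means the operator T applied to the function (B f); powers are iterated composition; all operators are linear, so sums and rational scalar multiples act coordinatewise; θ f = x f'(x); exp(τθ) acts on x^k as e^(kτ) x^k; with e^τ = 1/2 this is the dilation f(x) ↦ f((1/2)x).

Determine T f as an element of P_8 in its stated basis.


exp(τθ) x^k = e^(kτ) x^k; with e^τ = 1/2 this sends x^k to (1/2)^k x^k
x^4 ↦ 1/16 x^4
x^5 ↦ 1/32 x^5
x^7 ↦ 1/128 x^7
applying this coordinatewise to f: exp(τθ) f = -(3/64)x^7 - (1/32)x^5 - (1/8)x^4

the result is g(x) = -(3/64)x^7 - (1/32)x^5 - (1/8)x^4


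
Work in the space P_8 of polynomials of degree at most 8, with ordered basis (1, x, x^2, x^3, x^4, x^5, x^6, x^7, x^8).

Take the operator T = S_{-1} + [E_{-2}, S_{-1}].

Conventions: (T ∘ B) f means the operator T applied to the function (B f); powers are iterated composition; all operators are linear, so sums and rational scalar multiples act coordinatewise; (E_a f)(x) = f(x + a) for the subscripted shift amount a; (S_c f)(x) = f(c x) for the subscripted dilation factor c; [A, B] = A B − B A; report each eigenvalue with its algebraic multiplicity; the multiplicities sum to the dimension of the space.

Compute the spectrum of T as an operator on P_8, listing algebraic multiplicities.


λ = -1 (multiplicity 4), λ = 1 (multiplicity 5)

image of 1: 1
image of x: -x + 4
image of x^2: x^2 - 8x
image of x^3: -x^3 + 12x^2 + 16
image of x^4: x^4 - 16x^3 - 64x
image of x^5: -x^5 + 20x^4 + 160x^2 + 64
image of x^6: x^6 - 24x^5 - 320x^3 - 384x
image of x^7: -x^7 + 28x^6 + 560x^4 + 1344x^2 + 256
image of x^8: x^8 - 32x^7 - 896x^5 - 3584x^3 - 2048x
the matrix is upper triangular; its diagonal is (1, -1, 1, -1, 1, -1, 1, -1, 1)
for a triangular matrix the eigenvalues are the diagonal entries, with algebraic multiplicity their repetition count


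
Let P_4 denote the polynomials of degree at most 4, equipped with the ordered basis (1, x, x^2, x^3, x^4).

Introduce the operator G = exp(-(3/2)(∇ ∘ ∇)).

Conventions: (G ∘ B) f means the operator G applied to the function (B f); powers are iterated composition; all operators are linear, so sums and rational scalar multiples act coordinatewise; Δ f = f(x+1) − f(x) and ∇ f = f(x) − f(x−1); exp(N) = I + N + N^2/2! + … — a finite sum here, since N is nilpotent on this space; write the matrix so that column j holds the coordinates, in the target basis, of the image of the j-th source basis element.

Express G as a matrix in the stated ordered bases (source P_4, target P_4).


image of 1: 1
image of x: x
image of x^2: x^2 - 3
image of x^3: x^3 - 9x + 9
image of x^4: x^4 - 18x^2 + 36x + 6
each image's coordinates form column j of the matrix

the matrix is [[1, 0, -3, 9, 6]; [0, 1, 0, -9, 36]; [0, 0, 1, 0, -18]; [0, 0, 0, 1, 0]; [0, 0, 0, 0, 1]] (rows listed top to bottom)


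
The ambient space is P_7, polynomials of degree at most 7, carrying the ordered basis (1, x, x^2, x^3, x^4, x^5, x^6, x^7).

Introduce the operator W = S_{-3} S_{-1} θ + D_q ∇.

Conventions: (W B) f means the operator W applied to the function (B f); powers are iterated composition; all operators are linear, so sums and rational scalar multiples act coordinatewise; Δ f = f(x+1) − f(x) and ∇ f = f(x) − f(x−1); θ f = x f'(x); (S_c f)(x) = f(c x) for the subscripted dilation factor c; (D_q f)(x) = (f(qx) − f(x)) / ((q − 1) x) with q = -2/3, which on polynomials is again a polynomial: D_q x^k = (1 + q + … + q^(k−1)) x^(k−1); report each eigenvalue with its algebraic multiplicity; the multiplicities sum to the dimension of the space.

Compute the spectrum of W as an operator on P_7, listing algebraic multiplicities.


λ = 0 (multiplicity 1), λ = 3 (multiplicity 1), λ = 18 (multiplicity 1), λ = 81 (multiplicity 1), λ = 324 (multiplicity 1), λ = 1215 (multiplicity 1), λ = 4374 (multiplicity 1), λ = 15309 (multiplicity 1)

image of 1: 0
image of x: 3x
image of x^2: 18x^2 + 2
image of x^3: 81x^3 + x - 3
image of x^4: 324x^4 + (28/9)x^2 - 2x + 4
image of x^5: 1215x^5 + (65/27)x^3 - (70/9)x^2 + (10/3)x - 5
image of x^6: 4374x^6 + (110/27)x^4 - (65/9)x^3 + (140/9)x^2 - 5x + 6
image of x^7: 15309x^7 + (931/243)x^5 - (385/27)x^4 + (455/27)x^3 - (245/9)x^2 + 7x - 7
the matrix is upper triangular; its diagonal is (0, 3, 18, 81, 324, 1215, 4374, 15309)
for a triangular matrix the eigenvalues are the diagonal entries, with algebraic multiplicity their repetition count
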